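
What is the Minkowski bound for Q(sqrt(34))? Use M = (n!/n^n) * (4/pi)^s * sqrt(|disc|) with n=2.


d = 34, d mod 4 = 2, so disc(K) = 4d = 136; |disc(K)| = 136
Real quadratic field, so n = 2, s = r2 = 0, r1 = 2
M = (n!/n^n) * (4/pi)^s * sqrt(|disc(K)|) = (2!/2^2) * (4/pi)^0 * sqrt(136)
= 0.5 * 1.000000 * 11.661904
= 5.8310

5.8310


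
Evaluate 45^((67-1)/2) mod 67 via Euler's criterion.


p = 67 is prime and the exponent is (p-1)/2 = 33, so by Euler's criterion 45^33 = (45/67) = +1 or -1 mod 67.
Compute by square-and-multiply:
  33 = 32 + 1 (binary 100001)
  Repeated squaring mod 67: 45^1 = 45, 45^2 = 15, 45^4 = 24, 45^8 = 40, 45^16 = 59, 45^32 = 64
  45^33 = 45^32 * 45^1 = 64 * 45 mod 67
    64 * 45 = 2880 = 66 mod 67
  45^33 = 66 mod 67
Result 66 = p - 1 = -1 mod 67: 45 is a quadratic non-residue mod 67. As a residue in [0, p-1] the value is 66.
45^33 mod 67 = 66

66


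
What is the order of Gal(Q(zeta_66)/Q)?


|Gal(Q(zeta_66)/Q)| = phi(66)
= 20

20


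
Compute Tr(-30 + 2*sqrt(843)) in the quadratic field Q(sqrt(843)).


Tr(a + b*sqrt(d)) = (a + b*sqrt(d)) + (a - b*sqrt(d)) = 2a
= 2 * (-30)
= -60

-60


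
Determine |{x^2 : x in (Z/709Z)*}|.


For prime p, the number of non-zero quadratic residues is (p-1)/2.
= (709-1)/2
= 354

354


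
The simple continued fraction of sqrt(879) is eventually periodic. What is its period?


Run the CF algorithm for sqrt(879).
a_0 = floor(sqrt(879)) = 29; set m_0=0, q_0=1.
Recurrence: m' = q*a - m,  q' = (d - m'^2)/q,  a' = floor((a_0 + m')/q').
  step 1: m=29, q=38, a=1
  step 2: m=9, q=21, a=1
  step 3: m=12, q=35, a=1
  step 4: m=23, q=10, a=5
  step 5: m=27, q=15, a=3
  step 6: m=18, q=37, a=1
  step 7: m=19, q=14, a=3
  step 8: m=23, q=25, a=2
  step 9: m=27, q=6, a=9
  step 10: m=27, q=25, a=2
  step 11: m=23, q=14, a=3
  step 12: m=19, q=37, a=1
  step 13: m=18, q=15, a=3
  step 14: m=27, q=10, a=5
  step 15: m=23, q=35, a=1
  step 16: m=12, q=21, a=1
  step 17: m=9, q=38, a=1
  step 18: m=29, q=1, a=58
a_18 = 2*a_0 = 58, so the period closes here.
sqrt(879) = [29; 1, 1, 1, 5, 3, 1, 3, 2, 9, 2, 3, 1, 3, 5, 1, 1, 1, 58]
Period length = 18

18


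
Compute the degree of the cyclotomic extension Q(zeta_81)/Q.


The degree equals Euler's totient phi(81).
81 = 3^4
phi(81) = 54

54


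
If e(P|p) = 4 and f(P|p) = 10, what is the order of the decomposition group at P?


|D_P| = e * f
= 4 * 10
= 40

40


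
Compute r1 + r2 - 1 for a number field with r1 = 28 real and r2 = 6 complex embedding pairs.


By Dirichlet's unit theorem:
rank = r1 + r2 - 1
= 28 + 6 - 1
= 33

33


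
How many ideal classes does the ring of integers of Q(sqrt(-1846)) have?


K = Q(sqrt(-1846)). d mod 4 = 2, so D = disc(K) = 4d = -7384
h(K) equals the number of primitive reduced positive-definite forms (a, b, c) = a*x^2 + b*x*y + c*y^2 with b^2 - 4ac = D,
where reduced means |b| <= a <= c, with b >= 0 whenever |b| = a or a = c, and primitive means gcd(a, b, c) = 1.
Reduced forces 3a^2 <= |D| = 7384, so 1 <= a <= 49; b must have the parity of D, and c = (b^2 - D)/(4a) must be an integer >= a.
Enumerate a = 1..49, b in [-a, a]:
  a=1: (1, 0, 1846)  [1]
  a=2: (2, 0, 923)  [1]
  a=3..4: none
  a=5: (5, -4, 370), (5, 4, 370)  [2]
  a=6: none
  a=7: (7, -6, 265), (7, 6, 265)  [2]
  a=8..9: none
  a=10: (10, -4, 185), (10, 4, 185)  [2]
  a=11..12: none
  a=13: (13, 0, 142)  [1]
  a=14: (14, -8, 133), (14, 8, 133)  [2]
  a=15..18: none
  a=19: (19, -8, 98), (19, 8, 98)  [2]
  a=20..24: none
  a=25: (25, -4, 74), (25, 4, 74)  [2]
  a=26: (26, 0, 71)  [1]
  a=27..30: none
  a=31: (31, -26, 65), (31, 26, 65)  [2]
  a=32..34: none
  a=35: (35, -34, 61), (35, -6, 53), (35, 6, 53), (35, 34, 61)  [4]
  a=36: none
  a=37: (37, -4, 50), (37, 4, 50)  [2]
  a=38: (38, -8, 49), (38, 8, 49)  [2]
  a=39..40: none
  a=41: (41, -18, 47), (41, 18, 47)  [2]
  a=42..49: none
Total reduced forms: 1 + 1 + 2 + 2 + 2 + 1 + 2 + 2 + 2 + 1 + 2 + 4 + 2 + 2 + 2 = 28
h = 28

28


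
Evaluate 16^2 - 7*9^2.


x^2 - d*y^2
= 16^2 - 7*9^2
= 256 - 567
= -311

-311


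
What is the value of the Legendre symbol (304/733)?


p = 733 is prime, so compute (304/733) with the reciprocity algorithm (Jacobi-symbol steps: pull out 2s via (2/n), flip via reciprocity, reduce):
  pull out 2: (2/733) = -1  (since 733 mod 8 = 5)
  pull out 2: (2/733) = -1  (since 733 mod 8 = 5)
  pull out 2: (2/733) = -1  (since 733 mod 8 = 5)
  pull out 2: (2/733) = -1  (since 733 mod 8 = 5)
  reciprocity: (19/733) -> +(733/19)
  reduce: (11/19)
  reciprocity: (11/19) -> -(19/11)
  reduce: (8/11)
  pull out 2: (2/11) = -1  (since 11 mod 8 = 3)
  pull out 2: (2/11) = -1  (since 11 mod 8 = 3)
  pull out 2: (2/11) = -1  (since 11 mod 8 = 3)
  (1/11) = 1
Product of signs = 1
(304/733) = 1

1


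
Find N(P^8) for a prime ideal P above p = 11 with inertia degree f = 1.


N(P^a) = p^(a*f)
= 11^(8*1)
= 11^8
= 214358881

214358881


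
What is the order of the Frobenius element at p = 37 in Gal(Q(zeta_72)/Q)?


The Frobenius at p in Gal(Q(zeta_n)/Q) = (Z/nZ)* is the class of p, so its order is ord_72(37), the smallest k >= 1 with 37^k = 1 mod 72.
n = 72 = 2^3 * 3^2, phi(72) = 24; the order divides phi(n).
Divisors of 24: 1, 2, 3, 4, 6, 8, 12, 24
Repeated squaring mod 72: 37^1 = 37, 37^2 = 1, 37^4 = 1, 37^8 = 1, 37^16 = 1
Test divisors in increasing order:
  k=1: 37^1 = 37 mod 72
  k=2: 37^2 = 1 mod 72  <- first divisor giving 1
Order = 2

2


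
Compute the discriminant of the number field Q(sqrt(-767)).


For K = Q(sqrt(d)) with d squarefree: disc(K) = d if d = 1 mod 4, and disc(K) = 4d if d = 2 or 3 mod 4.
Here d = -767, and d mod 4 = 1.
d = 1 mod 4 (O_K = Z[(1+sqrt(d))/2]), so disc(K) = d = -767

-767


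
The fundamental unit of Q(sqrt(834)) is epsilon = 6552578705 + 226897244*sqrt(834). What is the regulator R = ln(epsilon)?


epsilon = 6552578705 + 226897244*sqrt(834)
= 1.3105e+10
R = ln(1.3105e+10)
= 23.2963

23.2963


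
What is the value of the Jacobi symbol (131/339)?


Compute (131/339) via quadratic reciprocity:
  reciprocity: (131/339) -> -(339/131)
  reduce: (77/131)
  reciprocity: (77/131) -> +(131/77)
  reduce: (54/77)
  pull out 2: (2/77) = -1  (since 77 mod 8 = 5)
  reciprocity: (27/77) -> +(77/27)
  reduce: (23/27)
  reciprocity: (23/27) -> -(27/23)
  reduce: (4/23)
  pull out 2: (2/23) = +1  (since 23 mod 8 = 7)
  pull out 2: (2/23) = +1  (since 23 mod 8 = 7)
  (1/23) = 1
Product of signs = -1

-1


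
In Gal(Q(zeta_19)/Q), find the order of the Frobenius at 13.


The Frobenius at p in Gal(Q(zeta_n)/Q) = (Z/nZ)* is the class of p, so its order is ord_19(13), the smallest k >= 1 with 13^k = 1 mod 19.
n = 19 = 19, phi(19) = 18; the order divides phi(n).
Divisors of 18: 1, 2, 3, 6, 9, 18
Repeated squaring mod 19: 13^1 = 13, 13^2 = 17, 13^4 = 4, 13^8 = 16, 13^16 = 9
Test divisors in increasing order:
  k=1: 13^1 = 13 mod 19
  k=2: 13^2 = 17 mod 19
  k=3: 13^3 = 17 * 13 = 12 mod 19
  k=6: 13^6 = 4 * 17 = 11 mod 19
  k=9: 13^9 = 16 * 13 = 18 mod 19
  k=18: 13^18 = 9 * 17 = 1 mod 19  <- first divisor giving 1
Order = 18

18


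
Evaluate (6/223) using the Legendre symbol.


p = 223 is prime, so compute (6/223) with the reciprocity algorithm (Jacobi-symbol steps: pull out 2s via (2/n), flip via reciprocity, reduce):
  pull out 2: (2/223) = +1  (since 223 mod 8 = 7)
  reciprocity: (3/223) -> -(223/3)
  reduce: (1/3)
  (1/3) = 1
Product of signs = -1
(6/223) = -1

-1


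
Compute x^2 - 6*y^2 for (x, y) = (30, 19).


x^2 - d*y^2
= 30^2 - 6*19^2
= 900 - 2166
= -1266

-1266


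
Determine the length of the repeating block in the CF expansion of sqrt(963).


Run the CF algorithm for sqrt(963).
a_0 = floor(sqrt(963)) = 31; set m_0=0, q_0=1.
Recurrence: m' = q*a - m,  q' = (d - m'^2)/q,  a' = floor((a_0 + m')/q').
  step 1: m=31, q=2, a=31
  step 2: m=31, q=1, a=62
a_2 = 2*a_0 = 62, so the period closes here.
sqrt(963) = [31; 31, 62]
Period length = 2

2


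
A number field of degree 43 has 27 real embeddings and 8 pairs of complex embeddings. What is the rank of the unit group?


By Dirichlet's unit theorem:
rank = r1 + r2 - 1
= 27 + 8 - 1
= 34

34


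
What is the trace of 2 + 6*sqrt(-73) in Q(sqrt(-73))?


Tr(a + b*sqrt(d)) = (a + b*sqrt(d)) + (a - b*sqrt(d)) = 2a
= 2 * (2)
= 4

4


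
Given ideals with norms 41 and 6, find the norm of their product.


N(IJ) = N(I) * N(J)
= 41 * 6
= 246

246


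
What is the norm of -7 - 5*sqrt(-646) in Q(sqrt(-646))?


N(a + b*sqrt(d)) = a^2 - d*b^2
= (-7)^2 - (-646)*(-5)^2
= 49 + 16150
= 16199

16199


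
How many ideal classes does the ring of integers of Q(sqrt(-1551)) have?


K = Q(sqrt(-1551)). d mod 4 = 1, so D = disc(K) = d = -1551
h(K) equals the number of primitive reduced positive-definite forms (a, b, c) = a*x^2 + b*x*y + c*y^2 with b^2 - 4ac = D,
where reduced means |b| <= a <= c, with b >= 0 whenever |b| = a or a = c, and primitive means gcd(a, b, c) = 1.
Reduced forces 3a^2 <= |D| = 1551, so 1 <= a <= 22; b must have the parity of D, and c = (b^2 - D)/(4a) must be an integer >= a.
Enumerate a = 1..22, b in [-a, a]:
  a=1: (1, 1, 388)  [1]
  a=2: (2, -1, 194), (2, 1, 194)  [2]
  a=3: (3, 3, 130)  [1]
  a=4: (4, -1, 97), (4, 1, 97)  [2]
  a=5: (5, -3, 78), (5, 3, 78)  [2]
  a=6: (6, -3, 65), (6, 3, 65)  [2]
  a=7: none
  a=8: (8, -7, 50), (8, 7, 50)  [2]
  a=9: none
  a=10: (10, -7, 40), (10, -3, 39), (10, 3, 39), (10, 7, 40)  [4]
  a=11: (11, 11, 38)  [1]
  a=12: (12, -9, 34), (12, 9, 34)  [2]
  a=13: (13, -3, 30), (13, 3, 30)  [2]
  a=14: none
  a=15: (15, -3, 26), (15, 3, 26)  [2]
  a=16: (16, -7, 25), (16, 7, 25)  [2]
  a=17: (17, -9, 24), (17, 9, 24)  [2]
  a=18: none
  a=19: (19, -11, 22), (19, 11, 22)  [2]
  a=20: (20, -17, 23), (20, 7, 20), (20, 17, 23)  [3]
  a=21..22: none
Total reduced forms: 1 + 2 + 1 + 2 + 2 + 2 + 2 + 4 + 1 + 2 + 2 + 2 + 2 + 2 + 2 + 3 = 32
h = 32

32


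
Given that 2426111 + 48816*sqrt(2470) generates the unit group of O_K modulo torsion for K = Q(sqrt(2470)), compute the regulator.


epsilon = 2426111 + 48816*sqrt(2470)
= 4.8522e+06
R = ln(4.8522e+06)
= 15.3949

15.3949


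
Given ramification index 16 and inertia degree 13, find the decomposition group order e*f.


|D_P| = e * f
= 16 * 13
= 208

208


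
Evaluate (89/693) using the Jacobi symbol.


Compute (89/693) via quadratic reciprocity:
  reciprocity: (89/693) -> +(693/89)
  reduce: (70/89)
  pull out 2: (2/89) = +1  (since 89 mod 8 = 1)
  reciprocity: (35/89) -> +(89/35)
  reduce: (19/35)
  reciprocity: (19/35) -> -(35/19)
  reduce: (16/19)
  pull out 2: (2/19) = -1  (since 19 mod 8 = 3)
  pull out 2: (2/19) = -1  (since 19 mod 8 = 3)
  pull out 2: (2/19) = -1  (since 19 mod 8 = 3)
  pull out 2: (2/19) = -1  (since 19 mod 8 = 3)
  (1/19) = 1
Product of signs = -1

-1


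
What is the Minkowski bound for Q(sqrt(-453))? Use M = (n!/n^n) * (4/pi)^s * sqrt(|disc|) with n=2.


d = -453, d mod 4 = 3, so disc(K) = 4d = -1812; |disc(K)| = 1812
Imaginary quadratic field, so n = 2, s = r2 = 1, r1 = 0
M = (n!/n^n) * (4/pi)^s * sqrt(|disc(K)|) = (2!/2^2) * (4/pi)^1 * sqrt(1812)
= 0.5 * 1.273240 * 42.567593
= 27.0994

27.0994


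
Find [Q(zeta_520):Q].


The degree equals Euler's totient phi(520).
520 = 2^3 * 5 * 13
phi(520) = 192

192


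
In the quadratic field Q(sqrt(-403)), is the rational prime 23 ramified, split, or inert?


K = Q(sqrt(-403)). Since d mod 4 = 1, disc(K) = -403.
Check p | disc: -403 mod 23 = 11.
p does not divide disc. Compute Legendre symbol (d/p):
11^((23-1)/2) mod 23 = -1
(d/p) = -1, so p is inert: (p) stays prime with e=1, f=2, g=1.
Therefore p is inert.

inert


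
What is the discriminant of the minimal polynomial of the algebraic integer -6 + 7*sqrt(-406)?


The element -6 + 7*sqrt(-406) has minimal polynomial:
x^2 + 12*x + 19930
Discriminant = (12)^2 - 4*(19930)
= 144 - 79720
= -79576

-79576


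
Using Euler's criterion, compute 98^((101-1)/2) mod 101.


p = 101 is prime and the exponent is (p-1)/2 = 50, so by Euler's criterion 98^50 = (98/101) = +1 or -1 mod 101.
Compute by square-and-multiply:
  50 = 32 + 16 + 2 (binary 110010)
  Repeated squaring mod 101: 98^1 = 98, 98^2 = 9, 98^4 = 81, 98^8 = 97, 98^16 = 16, 98^32 = 54
  98^50 = 98^32 * 98^16 * 98^2 = 54 * 16 * 9 mod 101
    54 * 16 = 864 = 56 mod 101
    56 * 9 = 504 = 100 mod 101
  98^50 = 100 mod 101
Result 100 = p - 1 = -1 mod 101: 98 is a quadratic non-residue mod 101. As a residue in [0, p-1] the value is 100.
98^50 mod 101 = 100

100


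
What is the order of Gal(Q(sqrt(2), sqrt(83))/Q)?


The 2 square roots of distinct primes are multiplicatively independent over Q,
so [K:Q] = 2^2 and Gal(K/Q) is isomorphic to (Z/2Z)^2.
|Gal| = 2^2 = 4

4


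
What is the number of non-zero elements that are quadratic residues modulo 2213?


For prime p, the number of non-zero quadratic residues is (p-1)/2.
= (2213-1)/2
= 1106

1106


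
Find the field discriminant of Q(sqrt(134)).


For K = Q(sqrt(d)) with d squarefree: disc(K) = d if d = 1 mod 4, and disc(K) = 4d if d = 2 or 3 mod 4.
Here d = 134, and d mod 4 = 2.
d = 2 mod 4, not 1 (O_K = Z[sqrt(d)]), so disc(K) = 4d = 4 * (134) = 536

536


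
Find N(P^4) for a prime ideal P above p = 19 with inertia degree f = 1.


N(P^a) = p^(a*f)
= 19^(4*1)
= 19^4
= 130321

130321


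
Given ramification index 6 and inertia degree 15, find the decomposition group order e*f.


|D_P| = e * f
= 6 * 15
= 90

90


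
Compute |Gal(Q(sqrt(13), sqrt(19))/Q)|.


The 2 square roots of distinct primes are multiplicatively independent over Q,
so [K:Q] = 2^2 and Gal(K/Q) is isomorphic to (Z/2Z)^2.
|Gal| = 2^2 = 4

4


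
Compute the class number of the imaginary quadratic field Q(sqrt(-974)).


K = Q(sqrt(-974)). d mod 4 = 2, so D = disc(K) = 4d = -3896
h(K) equals the number of primitive reduced positive-definite forms (a, b, c) = a*x^2 + b*x*y + c*y^2 with b^2 - 4ac = D,
where reduced means |b| <= a <= c, with b >= 0 whenever |b| = a or a = c, and primitive means gcd(a, b, c) = 1.
Reduced forces 3a^2 <= |D| = 3896, so 1 <= a <= 36; b must have the parity of D, and c = (b^2 - D)/(4a) must be an integer >= a.
Enumerate a = 1..36, b in [-a, a]:
  a=1: (1, 0, 974)  [1]
  a=2: (2, 0, 487)  [1]
  a=3: (3, -2, 325), (3, 2, 325)  [2]
  a=4: none
  a=5: (5, -2, 195), (5, 2, 195)  [2]
  a=6: (6, -4, 163), (6, 4, 163)  [2]
  a=7..8: none
  a=9: (9, -8, 110), (9, 8, 110)  [2]
  a=10: (10, -8, 99), (10, 8, 99)  [2]
  a=11: (11, -8, 90), (11, 8, 90)  [2]
  a=12: none
  a=13: (13, -2, 75), (13, 2, 75)  [2]
  a=14: none
  a=15: (15, -8, 66), (15, -2, 65), (15, 2, 65), (15, 8, 66)  [4]
  a=16..17: none
  a=18: (18, -8, 55), (18, 8, 55)  [2]
  a=19..21: none
  a=22: (22, -8, 45), (22, 8, 45)  [2]
  a=23..24: none
  a=25: (25, -2, 39), (25, 2, 39)  [2]
  a=26: (26, -24, 43), (26, 24, 43)  [2]
  a=27: (27, -10, 37), (27, 10, 37)  [2]
  a=28..29: none
  a=30: (30, -28, 39), (30, -8, 33), (30, 8, 33), (30, 28, 39)  [4]
  a=31: (31, -14, 33), (31, 14, 33)  [2]
  a=32..36: none
Total reduced forms: 1 + 1 + 2 + 2 + 2 + 2 + 2 + 2 + 2 + 4 + 2 + 2 + 2 + 2 + 2 + 4 + 2 = 36
h = 36

36


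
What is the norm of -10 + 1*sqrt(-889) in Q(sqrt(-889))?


N(a + b*sqrt(d)) = a^2 - d*b^2
= (-10)^2 - (-889)*(1)^2
= 100 + 889
= 989

989


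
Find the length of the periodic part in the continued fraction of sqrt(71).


Run the CF algorithm for sqrt(71).
a_0 = floor(sqrt(71)) = 8; set m_0=0, q_0=1.
Recurrence: m' = q*a - m,  q' = (d - m'^2)/q,  a' = floor((a_0 + m')/q').
  step 1: m=8, q=7, a=2
  step 2: m=6, q=5, a=2
  step 3: m=4, q=11, a=1
  step 4: m=7, q=2, a=7
  step 5: m=7, q=11, a=1
  step 6: m=4, q=5, a=2
  step 7: m=6, q=7, a=2
  step 8: m=8, q=1, a=16
a_8 = 2*a_0 = 16, so the period closes here.
sqrt(71) = [8; 2, 2, 1, 7, 1, 2, 2, 16]
Period length = 8

8


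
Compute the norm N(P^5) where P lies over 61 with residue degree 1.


N(P^a) = p^(a*f)
= 61^(5*1)
= 61^5
= 844596301

844596301


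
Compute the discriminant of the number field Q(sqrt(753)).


For K = Q(sqrt(d)) with d squarefree: disc(K) = d if d = 1 mod 4, and disc(K) = 4d if d = 2 or 3 mod 4.
Here d = 753, and d mod 4 = 1.
d = 1 mod 4 (O_K = Z[(1+sqrt(d))/2]), so disc(K) = d = 753

753


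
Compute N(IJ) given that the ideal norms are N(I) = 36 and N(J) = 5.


N(IJ) = N(I) * N(J)
= 36 * 5
= 180

180


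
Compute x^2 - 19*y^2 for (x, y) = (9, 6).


x^2 - d*y^2
= 9^2 - 19*6^2
= 81 - 684
= -603

-603


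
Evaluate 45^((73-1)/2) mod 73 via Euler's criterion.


p = 73 is prime and the exponent is (p-1)/2 = 36, so by Euler's criterion 45^36 = (45/73) = +1 or -1 mod 73.
Compute by square-and-multiply:
  36 = 32 + 4 (binary 100100)
  Repeated squaring mod 73: 45^1 = 45, 45^2 = 54, 45^4 = 69, 45^8 = 16, 45^16 = 37, 45^32 = 55
  45^36 = 45^32 * 45^4 = 55 * 69 mod 73
    55 * 69 = 3795 = 72 mod 73
  45^36 = 72 mod 73
Result 72 = p - 1 = -1 mod 73: 45 is a quadratic non-residue mod 73. As a residue in [0, p-1] the value is 72.
45^36 mod 73 = 72

72


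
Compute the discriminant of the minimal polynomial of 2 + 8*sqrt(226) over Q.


The element 2 + 8*sqrt(226) has minimal polynomial:
x^2 - 4*x - 14460
Discriminant = (-4)^2 - 4*(-14460)
= 16 + 57840
= 57856

57856


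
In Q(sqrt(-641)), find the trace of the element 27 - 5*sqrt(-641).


Tr(a + b*sqrt(d)) = (a + b*sqrt(d)) + (a - b*sqrt(d)) = 2a
= 2 * (27)
= 54

54


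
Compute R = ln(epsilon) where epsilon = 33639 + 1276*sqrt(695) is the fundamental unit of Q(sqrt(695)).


epsilon = 33639 + 1276*sqrt(695)
= 67278.0000
R = ln(67278.0000)
= 11.1166

11.1166


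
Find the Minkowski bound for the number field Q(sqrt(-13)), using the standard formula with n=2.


d = -13, d mod 4 = 3, so disc(K) = 4d = -52; |disc(K)| = 52
Imaginary quadratic field, so n = 2, s = r2 = 1, r1 = 0
M = (n!/n^n) * (4/pi)^s * sqrt(|disc(K)|) = (2!/2^2) * (4/pi)^1 * sqrt(52)
= 0.5 * 1.273240 * 7.211103
= 4.5907

4.5907


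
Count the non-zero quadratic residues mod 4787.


For prime p, the number of non-zero quadratic residues is (p-1)/2.
= (4787-1)/2
= 2393

2393


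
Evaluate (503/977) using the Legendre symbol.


p = 977 is prime, so compute (503/977) with the reciprocity algorithm (Jacobi-symbol steps: pull out 2s via (2/n), flip via reciprocity, reduce):
  reciprocity: (503/977) -> +(977/503)
  reduce: (474/503)
  pull out 2: (2/503) = +1  (since 503 mod 8 = 7)
  reciprocity: (237/503) -> +(503/237)
  reduce: (29/237)
  reciprocity: (29/237) -> +(237/29)
  reduce: (5/29)
  reciprocity: (5/29) -> +(29/5)
  reduce: (4/5)
  pull out 2: (2/5) = -1  (since 5 mod 8 = 5)
  pull out 2: (2/5) = -1  (since 5 mod 8 = 5)
  (1/5) = 1
Product of signs = 1
(503/977) = 1

1


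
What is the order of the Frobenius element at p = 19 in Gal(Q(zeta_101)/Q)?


The Frobenius at p in Gal(Q(zeta_n)/Q) = (Z/nZ)* is the class of p, so its order is ord_101(19), the smallest k >= 1 with 19^k = 1 mod 101.
n = 101 = 101, phi(101) = 100; the order divides phi(n).
Divisors of 100: 1, 2, 4, 5, 10, 20, 25, 50, 100
Repeated squaring mod 101: 19^1 = 19, 19^2 = 58, 19^4 = 31, 19^8 = 52, 19^16 = 78, 19^32 = 24, 19^64 = 71
Test divisors in increasing order:
  k=1: 19^1 = 19 mod 101
  k=2: 19^2 = 58 mod 101
  k=4: 19^4 = 31 mod 101
  k=5: 19^5 = 31 * 19 = 84 mod 101
  k=10: 19^10 = 52 * 58 = 87 mod 101
  k=20: 19^20 = 78 * 31 = 95 mod 101
  k=25: 19^25 = 78 * 52 * 19 = 1 mod 101  <- first divisor giving 1
Order = 25

25


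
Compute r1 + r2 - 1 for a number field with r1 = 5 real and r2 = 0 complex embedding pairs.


By Dirichlet's unit theorem:
rank = r1 + r2 - 1
= 5 + 0 - 1
= 4

4


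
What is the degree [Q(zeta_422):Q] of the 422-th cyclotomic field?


The degree equals Euler's totient phi(422).
422 = 2 * 211
phi(422) = 210

210


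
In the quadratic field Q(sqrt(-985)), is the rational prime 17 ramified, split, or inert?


K = Q(sqrt(-985)). Since d mod 4 = 3, disc(K) = -3940.
Check p | disc: -3940 mod 17 = 4.
p does not divide disc. Compute Legendre symbol (d/p):
1^((17-1)/2) mod 17 = 1
(d/p) = 1, so p splits: (p) = P*P' with e=1, f=1, g=2.
Therefore p is split.

split


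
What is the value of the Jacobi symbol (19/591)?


Compute (19/591) via quadratic reciprocity:
  reciprocity: (19/591) -> -(591/19)
  reduce: (2/19)
  pull out 2: (2/19) = -1  (since 19 mod 8 = 3)
  (1/19) = 1
Product of signs = 1

1


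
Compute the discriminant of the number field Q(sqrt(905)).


For K = Q(sqrt(d)) with d squarefree: disc(K) = d if d = 1 mod 4, and disc(K) = 4d if d = 2 or 3 mod 4.
Here d = 905, and d mod 4 = 1.
d = 1 mod 4 (O_K = Z[(1+sqrt(d))/2]), so disc(K) = d = 905

905


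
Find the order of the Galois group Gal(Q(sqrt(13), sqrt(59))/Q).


The 2 square roots of distinct primes are multiplicatively independent over Q,
so [K:Q] = 2^2 and Gal(K/Q) is isomorphic to (Z/2Z)^2.
|Gal| = 2^2 = 4

4


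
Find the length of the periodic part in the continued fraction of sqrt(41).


Run the CF algorithm for sqrt(41).
a_0 = floor(sqrt(41)) = 6; set m_0=0, q_0=1.
Recurrence: m' = q*a - m,  q' = (d - m'^2)/q,  a' = floor((a_0 + m')/q').
  step 1: m=6, q=5, a=2
  step 2: m=4, q=5, a=2
  step 3: m=6, q=1, a=12
a_3 = 2*a_0 = 12, so the period closes here.
sqrt(41) = [6; 2, 2, 12]
Period length = 3

3


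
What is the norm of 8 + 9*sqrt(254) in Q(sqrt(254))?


N(a + b*sqrt(d)) = a^2 - d*b^2
= (8)^2 - (254)*(9)^2
= 64 - 20574
= -20510

-20510


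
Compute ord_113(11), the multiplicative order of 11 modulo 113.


We want ord_113(11), the smallest k >= 1 with 11^k = 1 mod 113.
n = 113 = 113, phi(113) = 112; the order divides phi(n).
Divisors of 112: 1, 2, 4, 7, 8, 14, 16, 28, 56, 112
Repeated squaring mod 113: 11^1 = 11, 11^2 = 8, 11^4 = 64, 11^8 = 28, 11^16 = 106, 11^32 = 49, 11^64 = 28
Test divisors in increasing order:
  k=1: 11^1 = 11 mod 113
  k=2: 11^2 = 8 mod 113
  k=4: 11^4 = 64 mod 113
  k=7: 11^7 = 64 * 8 * 11 = 95 mod 113
  k=8: 11^8 = 28 mod 113
  k=14: 11^14 = 28 * 64 * 8 = 98 mod 113
  k=16: 11^16 = 106 mod 113
  k=28: 11^28 = 106 * 28 * 64 = 112 mod 113
  k=56: 11^56 = 49 * 106 * 28 = 1 mod 113  <- first divisor giving 1
Order = 56

56


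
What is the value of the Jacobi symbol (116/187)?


Compute (116/187) via quadratic reciprocity:
  pull out 2: (2/187) = -1  (since 187 mod 8 = 3)
  pull out 2: (2/187) = -1  (since 187 mod 8 = 3)
  reciprocity: (29/187) -> +(187/29)
  reduce: (13/29)
  reciprocity: (13/29) -> +(29/13)
  reduce: (3/13)
  reciprocity: (3/13) -> +(13/3)
  reduce: (1/3)
  (1/3) = 1
Product of signs = 1

1


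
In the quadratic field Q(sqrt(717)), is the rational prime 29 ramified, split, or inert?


K = Q(sqrt(717)). Since d mod 4 = 1, disc(K) = 717.
Check p | disc: 717 mod 29 = 21.
p does not divide disc. Compute Legendre symbol (d/p):
21^((29-1)/2) mod 29 = -1
(d/p) = -1, so p is inert: (p) stays prime with e=1, f=2, g=1.
Therefore p is inert.

inert


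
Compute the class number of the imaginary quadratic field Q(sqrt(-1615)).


K = Q(sqrt(-1615)). d mod 4 = 1, so D = disc(K) = d = -1615
h(K) equals the number of primitive reduced positive-definite forms (a, b, c) = a*x^2 + b*x*y + c*y^2 with b^2 - 4ac = D,
where reduced means |b| <= a <= c, with b >= 0 whenever |b| = a or a = c, and primitive means gcd(a, b, c) = 1.
Reduced forces 3a^2 <= |D| = 1615, so 1 <= a <= 23; b must have the parity of D, and c = (b^2 - D)/(4a) must be an integer >= a.
Enumerate a = 1..23, b in [-a, a]:
  a=1: (1, 1, 404)  [1]
  a=2: (2, -1, 202), (2, 1, 202)  [2]
  a=3: none
  a=4: (4, -1, 101), (4, 1, 101)  [2]
  a=5: (5, 5, 82)  [1]
  a=6: none
  a=7: (7, -3, 58), (7, 3, 58)  [2]
  a=8: (8, -7, 52), (8, 7, 52)  [2]
  a=9: none
  a=10: (10, -5, 41), (10, 5, 41)  [2]
  a=11..12: none
  a=13: (13, -7, 32), (13, 7, 32)  [2]
  a=14: (14, -11, 31), (14, -3, 29), (14, 3, 29), (14, 11, 31)  [4]
  a=15: none
  a=16: (16, -7, 26), (16, 7, 26)  [2]
  a=17: (17, 17, 28)  [1]
  a=18: none
  a=19: (19, 19, 26)  [1]
  a=20: (20, -15, 23), (20, 15, 23)  [2]
  a=21..23: none
Total reduced forms: 1 + 2 + 2 + 1 + 2 + 2 + 2 + 2 + 4 + 2 + 1 + 1 + 2 = 24
h = 24

24


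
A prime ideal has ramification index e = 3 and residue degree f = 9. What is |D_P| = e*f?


|D_P| = e * f
= 3 * 9
= 27

27


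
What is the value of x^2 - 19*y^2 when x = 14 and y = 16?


x^2 - d*y^2
= 14^2 - 19*16^2
= 196 - 4864
= -4668

-4668


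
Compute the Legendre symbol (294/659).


p = 659 is prime, so compute (294/659) with the reciprocity algorithm (Jacobi-symbol steps: pull out 2s via (2/n), flip via reciprocity, reduce):
  pull out 2: (2/659) = -1  (since 659 mod 8 = 3)
  reciprocity: (147/659) -> -(659/147)
  reduce: (71/147)
  reciprocity: (71/147) -> -(147/71)
  reduce: (5/71)
  reciprocity: (5/71) -> +(71/5)
  reduce: (1/5)
  (1/5) = 1
Product of signs = -1
(294/659) = -1

-1


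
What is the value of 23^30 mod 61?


p = 61 is prime and the exponent is (p-1)/2 = 30, so by Euler's criterion 23^30 = (23/61) = +1 or -1 mod 61.
Compute by square-and-multiply:
  30 = 16 + 8 + 4 + 2 (binary 11110)
  Repeated squaring mod 61: 23^1 = 23, 23^2 = 41, 23^4 = 34, 23^8 = 58, 23^16 = 9
  23^30 = 23^16 * 23^8 * 23^4 * 23^2 = 9 * 58 * 34 * 41 mod 61
    9 * 58 = 522 = 34 mod 61
    34 * 34 = 1156 = 58 mod 61
    58 * 41 = 2378 = 60 mod 61
  23^30 = 60 mod 61
Result 60 = p - 1 = -1 mod 61: 23 is a quadratic non-residue mod 61. As a residue in [0, p-1] the value is 60.
23^30 mod 61 = 60

60


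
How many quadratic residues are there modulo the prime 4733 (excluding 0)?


For prime p, the number of non-zero quadratic residues is (p-1)/2.
= (4733-1)/2
= 2366

2366


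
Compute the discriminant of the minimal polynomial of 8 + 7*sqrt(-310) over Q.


The element 8 + 7*sqrt(-310) has minimal polynomial:
x^2 - 16*x + 15254
Discriminant = (-16)^2 - 4*(15254)
= 256 - 61016
= -60760

-60760


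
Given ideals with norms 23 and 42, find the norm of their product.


N(IJ) = N(I) * N(J)
= 23 * 42
= 966

966


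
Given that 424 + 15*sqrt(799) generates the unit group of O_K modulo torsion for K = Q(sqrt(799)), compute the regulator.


epsilon = 424 + 15*sqrt(799)
= 847.9988
R = ln(847.9988)
= 6.7429

6.7429


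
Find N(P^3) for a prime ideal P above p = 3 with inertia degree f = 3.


N(P^a) = p^(a*f)
= 3^(3*3)
= 3^9
= 19683

19683


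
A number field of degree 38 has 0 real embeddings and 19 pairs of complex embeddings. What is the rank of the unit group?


By Dirichlet's unit theorem:
rank = r1 + r2 - 1
= 0 + 19 - 1
= 18

18


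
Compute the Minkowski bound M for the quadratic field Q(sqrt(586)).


d = 586, d mod 4 = 2, so disc(K) = 4d = 2344; |disc(K)| = 2344
Real quadratic field, so n = 2, s = r2 = 0, r1 = 2
M = (n!/n^n) * (4/pi)^s * sqrt(|disc(K)|) = (2!/2^2) * (4/pi)^0 * sqrt(2344)
= 0.5 * 1.000000 * 48.414874
= 24.2074

24.2074


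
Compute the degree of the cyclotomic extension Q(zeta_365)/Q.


The degree equals Euler's totient phi(365).
365 = 5 * 73
phi(365) = 288

288


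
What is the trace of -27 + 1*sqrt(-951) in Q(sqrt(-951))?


Tr(a + b*sqrt(d)) = (a + b*sqrt(d)) + (a - b*sqrt(d)) = 2a
= 2 * (-27)
= -54

-54


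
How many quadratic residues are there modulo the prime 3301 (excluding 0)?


For prime p, the number of non-zero quadratic residues is (p-1)/2.
= (3301-1)/2
= 1650

1650


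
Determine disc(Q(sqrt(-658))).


For K = Q(sqrt(d)) with d squarefree: disc(K) = d if d = 1 mod 4, and disc(K) = 4d if d = 2 or 3 mod 4.
Here d = -658, and d mod 4 = 2.
d = 2 mod 4, not 1 (O_K = Z[sqrt(d)]), so disc(K) = 4d = 4 * (-658) = -2632

-2632


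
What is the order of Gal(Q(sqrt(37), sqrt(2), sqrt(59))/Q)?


The 3 square roots of distinct primes are multiplicatively independent over Q,
so [K:Q] = 2^3 and Gal(K/Q) is isomorphic to (Z/2Z)^3.
|Gal| = 2^3 = 8

8


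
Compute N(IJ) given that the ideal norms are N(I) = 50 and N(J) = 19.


N(IJ) = N(I) * N(J)
= 50 * 19
= 950

950


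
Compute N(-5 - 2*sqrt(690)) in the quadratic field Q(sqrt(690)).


N(a + b*sqrt(d)) = a^2 - d*b^2
= (-5)^2 - (690)*(-2)^2
= 25 - 2760
= -2735

-2735


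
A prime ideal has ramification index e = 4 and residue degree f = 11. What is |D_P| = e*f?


|D_P| = e * f
= 4 * 11
= 44

44


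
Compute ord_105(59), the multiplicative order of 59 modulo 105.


We want ord_105(59), the smallest k >= 1 with 59^k = 1 mod 105.
n = 105 = 3 * 5 * 7, phi(105) = 48; the order divides phi(n).
Divisors of 48: 1, 2, 3, 4, 6, 8, 12, 16, 24, 48
Repeated squaring mod 105: 59^1 = 59, 59^2 = 16, 59^4 = 46, 59^8 = 16, 59^16 = 46, 59^32 = 16
Test divisors in increasing order:
  k=1: 59^1 = 59 mod 105
  k=2: 59^2 = 16 mod 105
  k=3: 59^3 = 16 * 59 = 104 mod 105
  k=4: 59^4 = 46 mod 105
  k=6: 59^6 = 46 * 16 = 1 mod 105  <- first divisor giving 1
Order = 6

6


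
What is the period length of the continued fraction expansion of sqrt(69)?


Run the CF algorithm for sqrt(69).
a_0 = floor(sqrt(69)) = 8; set m_0=0, q_0=1.
Recurrence: m' = q*a - m,  q' = (d - m'^2)/q,  a' = floor((a_0 + m')/q').
  step 1: m=8, q=5, a=3
  step 2: m=7, q=4, a=3
  step 3: m=5, q=11, a=1
  step 4: m=6, q=3, a=4
  step 5: m=6, q=11, a=1
  step 6: m=5, q=4, a=3
  step 7: m=7, q=5, a=3
  step 8: m=8, q=1, a=16
a_8 = 2*a_0 = 16, so the period closes here.
sqrt(69) = [8; 3, 3, 1, 4, 1, 3, 3, 16]
Period length = 8

8


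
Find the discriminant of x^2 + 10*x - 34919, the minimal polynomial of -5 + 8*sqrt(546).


The element -5 + 8*sqrt(546) has minimal polynomial:
x^2 + 10*x - 34919
Discriminant = (10)^2 - 4*(-34919)
= 100 + 139676
= 139776

139776


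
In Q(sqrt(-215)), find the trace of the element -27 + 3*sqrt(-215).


Tr(a + b*sqrt(d)) = (a + b*sqrt(d)) + (a - b*sqrt(d)) = 2a
= 2 * (-27)
= -54

-54


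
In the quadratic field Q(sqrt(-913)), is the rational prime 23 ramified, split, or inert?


K = Q(sqrt(-913)). Since d mod 4 = 3, disc(K) = -3652.
Check p | disc: -3652 mod 23 = 5.
p does not divide disc. Compute Legendre symbol (d/p):
7^((23-1)/2) mod 23 = -1
(d/p) = -1, so p is inert: (p) stays prime with e=1, f=2, g=1.
Therefore p is inert.

inert


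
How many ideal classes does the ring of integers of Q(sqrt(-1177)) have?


K = Q(sqrt(-1177)). d mod 4 = 3, so D = disc(K) = 4d = -4708
h(K) equals the number of primitive reduced positive-definite forms (a, b, c) = a*x^2 + b*x*y + c*y^2 with b^2 - 4ac = D,
where reduced means |b| <= a <= c, with b >= 0 whenever |b| = a or a = c, and primitive means gcd(a, b, c) = 1.
Reduced forces 3a^2 <= |D| = 4708, so 1 <= a <= 39; b must have the parity of D, and c = (b^2 - D)/(4a) must be an integer >= a.
Enumerate a = 1..39, b in [-a, a]:
  a=1: (1, 0, 1177)  [1]
  a=2: (2, 2, 589)  [1]
  a=3..10: none
  a=11: (11, 0, 107)  [1]
  a=12..16: none
  a=17: (17, -16, 73), (17, 16, 73)  [2]
  a=18: none
  a=19: (19, -2, 62), (19, 2, 62)  [2]
  a=20..21: none
  a=22: (22, 22, 59)  [1]
  a=23..30: none
  a=31: (31, -2, 38), (31, 2, 38)  [2]
  a=32..33: none
  a=34: (34, -18, 37), (34, 18, 37)  [2]
  a=35..39: none
Total reduced forms: 1 + 1 + 1 + 2 + 2 + 1 + 2 + 2 = 12
h = 12

12


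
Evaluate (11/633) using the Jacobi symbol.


Compute (11/633) via quadratic reciprocity:
  reciprocity: (11/633) -> +(633/11)
  reduce: (6/11)
  pull out 2: (2/11) = -1  (since 11 mod 8 = 3)
  reciprocity: (3/11) -> -(11/3)
  reduce: (2/3)
  pull out 2: (2/3) = -1  (since 3 mod 8 = 3)
  (1/3) = 1
Product of signs = -1

-1


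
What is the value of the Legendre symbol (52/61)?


p = 61 is prime, so compute (52/61) with the reciprocity algorithm (Jacobi-symbol steps: pull out 2s via (2/n), flip via reciprocity, reduce):
  pull out 2: (2/61) = -1  (since 61 mod 8 = 5)
  pull out 2: (2/61) = -1  (since 61 mod 8 = 5)
  reciprocity: (13/61) -> +(61/13)
  reduce: (9/13)
  reciprocity: (9/13) -> +(13/9)
  reduce: (4/9)
  pull out 2: (2/9) = +1  (since 9 mod 8 = 1)
  pull out 2: (2/9) = +1  (since 9 mod 8 = 1)
  (1/9) = 1
Product of signs = 1
(52/61) = 1

1


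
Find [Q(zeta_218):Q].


The degree equals Euler's totient phi(218).
218 = 2 * 109
phi(218) = 108

108


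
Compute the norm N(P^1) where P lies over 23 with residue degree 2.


N(P^a) = p^(a*f)
= 23^(1*2)
= 23^2
= 529

529


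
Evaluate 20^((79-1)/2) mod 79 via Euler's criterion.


p = 79 is prime and the exponent is (p-1)/2 = 39, so by Euler's criterion 20^39 = (20/79) = +1 or -1 mod 79.
Compute by square-and-multiply:
  39 = 32 + 4 + 2 + 1 (binary 100111)
  Repeated squaring mod 79: 20^1 = 20, 20^2 = 5, 20^4 = 25, 20^8 = 72, 20^16 = 49, 20^32 = 31
  20^39 = 20^32 * 20^4 * 20^2 * 20^1 = 31 * 25 * 5 * 20 mod 79
    31 * 25 = 775 = 64 mod 79
    64 * 5 = 320 = 4 mod 79
    4 * 20 = 80 = 1 mod 79
  20^39 = 1 mod 79
Result 1: 20 is a quadratic residue mod 79.
20^39 mod 79 = 1

1


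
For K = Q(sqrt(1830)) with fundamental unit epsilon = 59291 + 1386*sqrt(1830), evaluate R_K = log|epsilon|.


epsilon = 59291 + 1386*sqrt(1830)
= 118582.0000
R = ln(118582.0000)
= 11.6834

11.6834


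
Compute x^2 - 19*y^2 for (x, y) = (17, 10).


x^2 - d*y^2
= 17^2 - 19*10^2
= 289 - 1900
= -1611

-1611


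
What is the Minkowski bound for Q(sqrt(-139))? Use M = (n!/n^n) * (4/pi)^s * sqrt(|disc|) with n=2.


d = -139, d mod 4 = 1, so disc(K) = d = -139; |disc(K)| = 139
Imaginary quadratic field, so n = 2, s = r2 = 1, r1 = 0
M = (n!/n^n) * (4/pi)^s * sqrt(|disc(K)|) = (2!/2^2) * (4/pi)^1 * sqrt(139)
= 0.5 * 1.273240 * 11.789826
= 7.5056

7.5056


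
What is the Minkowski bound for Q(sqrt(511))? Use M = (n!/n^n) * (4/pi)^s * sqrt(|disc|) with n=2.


d = 511, d mod 4 = 3, so disc(K) = 4d = 2044; |disc(K)| = 2044
Real quadratic field, so n = 2, s = r2 = 0, r1 = 2
M = (n!/n^n) * (4/pi)^s * sqrt(|disc(K)|) = (2!/2^2) * (4/pi)^0 * sqrt(2044)
= 0.5 * 1.000000 * 45.210618
= 22.6053

22.6053


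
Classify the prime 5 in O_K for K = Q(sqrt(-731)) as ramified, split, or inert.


K = Q(sqrt(-731)). Since d mod 4 = 1, disc(K) = -731.
Check p | disc: -731 mod 5 = 4.
p does not divide disc. Compute Legendre symbol (d/p):
4^((5-1)/2) mod 5 = 1
(d/p) = 1, so p splits: (p) = P*P' with e=1, f=1, g=2.
Therefore p is split.

split


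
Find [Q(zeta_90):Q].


The degree equals Euler's totient phi(90).
90 = 2 * 3^2 * 5
phi(90) = 24

24


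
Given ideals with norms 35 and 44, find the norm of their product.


N(IJ) = N(I) * N(J)
= 35 * 44
= 1540

1540


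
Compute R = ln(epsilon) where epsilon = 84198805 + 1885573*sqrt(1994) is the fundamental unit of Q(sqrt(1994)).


epsilon = 84198805 + 1885573*sqrt(1994)
= 1.6840e+08
R = ln(1.6840e+08)
= 18.9418

18.9418


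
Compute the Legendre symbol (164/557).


p = 557 is prime, so compute (164/557) with the reciprocity algorithm (Jacobi-symbol steps: pull out 2s via (2/n), flip via reciprocity, reduce):
  pull out 2: (2/557) = -1  (since 557 mod 8 = 5)
  pull out 2: (2/557) = -1  (since 557 mod 8 = 5)
  reciprocity: (41/557) -> +(557/41)
  reduce: (24/41)
  pull out 2: (2/41) = +1  (since 41 mod 8 = 1)
  pull out 2: (2/41) = +1  (since 41 mod 8 = 1)
  pull out 2: (2/41) = +1  (since 41 mod 8 = 1)
  reciprocity: (3/41) -> +(41/3)
  reduce: (2/3)
  pull out 2: (2/3) = -1  (since 3 mod 8 = 3)
  (1/3) = 1
Product of signs = -1
(164/557) = -1

-1


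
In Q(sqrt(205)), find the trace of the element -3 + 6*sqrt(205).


Tr(a + b*sqrt(d)) = (a + b*sqrt(d)) + (a - b*sqrt(d)) = 2a
= 2 * (-3)
= -6

-6


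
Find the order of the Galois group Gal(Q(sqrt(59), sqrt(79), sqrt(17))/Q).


The 3 square roots of distinct primes are multiplicatively independent over Q,
so [K:Q] = 2^3 and Gal(K/Q) is isomorphic to (Z/2Z)^3.
|Gal| = 2^3 = 8

8


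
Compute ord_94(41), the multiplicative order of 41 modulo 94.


We want ord_94(41), the smallest k >= 1 with 41^k = 1 mod 94.
n = 94 = 2 * 47, phi(94) = 46; the order divides phi(n).
Divisors of 46: 1, 2, 23, 46
Repeated squaring mod 94: 41^1 = 41, 41^2 = 83, 41^4 = 27, 41^8 = 71, 41^16 = 59, 41^32 = 3
Test divisors in increasing order:
  k=1: 41^1 = 41 mod 94
  k=2: 41^2 = 83 mod 94
  k=23: 41^23 = 59 * 27 * 83 * 41 = 93 mod 94
  k=46: 41^46 = 3 * 71 * 27 * 83 = 1 mod 94  <- first divisor giving 1
Order = 46

46


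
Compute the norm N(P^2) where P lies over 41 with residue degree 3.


N(P^a) = p^(a*f)
= 41^(2*3)
= 41^6
= 4750104241

4750104241


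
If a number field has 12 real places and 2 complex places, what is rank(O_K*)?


By Dirichlet's unit theorem:
rank = r1 + r2 - 1
= 12 + 2 - 1
= 13

13


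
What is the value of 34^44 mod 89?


p = 89 is prime and the exponent is (p-1)/2 = 44, so by Euler's criterion 34^44 = (34/89) = +1 or -1 mod 89.
Compute by square-and-multiply:
  44 = 32 + 8 + 4 (binary 101100)
  Repeated squaring mod 89: 34^1 = 34, 34^2 = 88, 34^4 = 1, 34^8 = 1, 34^16 = 1, 34^32 = 1
  34^44 = 34^32 * 34^8 * 34^4 = 1 * 1 * 1 mod 89
    1 * 1 = 1 = 1 mod 89
    1 * 1 = 1 = 1 mod 89
  34^44 = 1 mod 89
Result 1: 34 is a quadratic residue mod 89.
34^44 mod 89 = 1

1


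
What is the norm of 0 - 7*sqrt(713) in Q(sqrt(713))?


N(a + b*sqrt(d)) = a^2 - d*b^2
= (0)^2 - (713)*(-7)^2
= 0 - 34937
= -34937

-34937


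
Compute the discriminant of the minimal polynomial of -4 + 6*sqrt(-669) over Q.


The element -4 + 6*sqrt(-669) has minimal polynomial:
x^2 + 8*x + 24100
Discriminant = (8)^2 - 4*(24100)
= 64 - 96400
= -96336

-96336


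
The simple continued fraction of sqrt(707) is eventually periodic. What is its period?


Run the CF algorithm for sqrt(707).
a_0 = floor(sqrt(707)) = 26; set m_0=0, q_0=1.
Recurrence: m' = q*a - m,  q' = (d - m'^2)/q,  a' = floor((a_0 + m')/q').
  step 1: m=26, q=31, a=1
  step 2: m=5, q=22, a=1
  step 3: m=17, q=19, a=2
  step 4: m=21, q=14, a=3
  step 5: m=21, q=19, a=2
  step 6: m=17, q=22, a=1
  step 7: m=5, q=31, a=1
  step 8: m=26, q=1, a=52
a_8 = 2*a_0 = 52, so the period closes here.
sqrt(707) = [26; 1, 1, 2, 3, 2, 1, 1, 52]
Period length = 8

8


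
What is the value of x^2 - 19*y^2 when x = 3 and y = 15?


x^2 - d*y^2
= 3^2 - 19*15^2
= 9 - 4275
= -4266

-4266


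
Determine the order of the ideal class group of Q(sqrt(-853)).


K = Q(sqrt(-853)). d mod 4 = 3, so D = disc(K) = 4d = -3412
h(K) equals the number of primitive reduced positive-definite forms (a, b, c) = a*x^2 + b*x*y + c*y^2 with b^2 - 4ac = D,
where reduced means |b| <= a <= c, with b >= 0 whenever |b| = a or a = c, and primitive means gcd(a, b, c) = 1.
Reduced forces 3a^2 <= |D| = 3412, so 1 <= a <= 33; b must have the parity of D, and c = (b^2 - D)/(4a) must be an integer >= a.
Enumerate a = 1..33, b in [-a, a]:
  a=1: (1, 0, 853)  [1]
  a=2: (2, 2, 427)  [1]
  a=3..6: none
  a=7: (7, -2, 122), (7, 2, 122)  [2]
  a=8..10: none
  a=11: (11, -8, 79), (11, 8, 79)  [2]
  a=12..13: none
  a=14: (14, -2, 61), (14, 2, 61)  [2]
  a=15..21: none
  a=22: (22, -14, 41), (22, 14, 41)  [2]
  a=23..33: none
Total reduced forms: 1 + 1 + 2 + 2 + 2 + 2 = 10
h = 10

10


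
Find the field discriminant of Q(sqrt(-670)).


For K = Q(sqrt(d)) with d squarefree: disc(K) = d if d = 1 mod 4, and disc(K) = 4d if d = 2 or 3 mod 4.
Here d = -670, and d mod 4 = 2.
d = 2 mod 4, not 1 (O_K = Z[sqrt(d)]), so disc(K) = 4d = 4 * (-670) = -2680

-2680


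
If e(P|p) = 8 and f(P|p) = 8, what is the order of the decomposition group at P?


|D_P| = e * f
= 8 * 8
= 64

64


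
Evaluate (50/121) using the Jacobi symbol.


Compute (50/121) via quadratic reciprocity:
  pull out 2: (2/121) = +1  (since 121 mod 8 = 1)
  reciprocity: (25/121) -> +(121/25)
  reduce: (21/25)
  reciprocity: (21/25) -> +(25/21)
  reduce: (4/21)
  pull out 2: (2/21) = -1  (since 21 mod 8 = 5)
  pull out 2: (2/21) = -1  (since 21 mod 8 = 5)
  (1/21) = 1
Product of signs = 1

1


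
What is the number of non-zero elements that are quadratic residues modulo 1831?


For prime p, the number of non-zero quadratic residues is (p-1)/2.
= (1831-1)/2
= 915

915


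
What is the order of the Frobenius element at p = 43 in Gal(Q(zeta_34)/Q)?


The Frobenius at p in Gal(Q(zeta_n)/Q) = (Z/nZ)* is the class of p, so its order is ord_34(43), the smallest k >= 1 with 43^k = 1 mod 34.
n = 34 = 2 * 17, phi(34) = 16; the order divides phi(n).
Divisors of 16: 1, 2, 4, 8, 16
Repeated squaring mod 34: 43^1 = 9, 43^2 = 13, 43^4 = 33, 43^8 = 1, 43^16 = 1
Test divisors in increasing order:
  k=1: 43^1 = 9 mod 34
  k=2: 43^2 = 13 mod 34
  k=4: 43^4 = 33 mod 34
  k=8: 43^8 = 1 mod 34  <- first divisor giving 1
Order = 8

8
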